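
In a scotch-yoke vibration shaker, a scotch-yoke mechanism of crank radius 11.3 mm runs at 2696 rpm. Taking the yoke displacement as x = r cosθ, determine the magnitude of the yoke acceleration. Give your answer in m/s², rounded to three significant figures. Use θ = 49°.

591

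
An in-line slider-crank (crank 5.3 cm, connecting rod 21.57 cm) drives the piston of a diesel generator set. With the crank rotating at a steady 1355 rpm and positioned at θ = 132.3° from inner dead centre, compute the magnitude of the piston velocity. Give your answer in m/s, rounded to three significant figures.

4.63

ω = 2π·1355/60 = 141.9 rad/s
For an in-line slider-crank, x = r cosθ + √(L² − r² sin²θ), so v = −rω sinθ·[1 + r cosθ/√(L² − r² sin²θ)].
With r = 0.053 m, L = 0.2157 m, θ = 132.3°: √(L² − r² sin²θ) = 0.21211 m.
v = −0.053·141.9·0.73963·[1 + 0.053·-0.67301/0.21211] = -4.627 m/s.
|v| = 4.627 m/s.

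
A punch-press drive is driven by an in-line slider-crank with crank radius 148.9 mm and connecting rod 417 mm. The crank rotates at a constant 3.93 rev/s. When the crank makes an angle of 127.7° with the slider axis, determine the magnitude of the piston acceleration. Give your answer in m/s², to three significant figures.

ω = 2π·3.93 = 24.69 rad/s
x(θ) = r cosθ + √(L² − r² sin²θ); with ω constant, a = ω²·d²x/dθ².
d²x/dθ² = −r cosθ − r²(cos2θ)/√u − r⁴ sin²2θ/(4u^{3/2}),  u = L² − r² sin²θ = 0.160009 m².
Substituting r = 0.1489 m, L = 0.417 m, θ = 127.7°: d²x/dθ² = +0.10323 m.
a = ω²·d²x/dθ² = (24.69)²·(+0.10323) = +62.943 m/s²;  |a| = 62.943 m/s².

62.9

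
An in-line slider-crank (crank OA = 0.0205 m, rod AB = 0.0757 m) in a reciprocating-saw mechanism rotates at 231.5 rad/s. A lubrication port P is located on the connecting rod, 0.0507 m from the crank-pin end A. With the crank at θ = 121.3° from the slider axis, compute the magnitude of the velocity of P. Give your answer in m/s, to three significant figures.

ω = 231.5 rad/s.  Crank-pin speed |V_A| = rω = 4.7458 m/s, perpendicular to OA.
Rod angle: sinφ = −(r/L) sinθ ⇒ φ = -13.379°; ω_rod = −rω cosθ/√(L²−r²sin²θ) = +33.478 rad/s.
V_P = V_A + ω_rod × AP, with AP = 0.0507 m along the rod.
Components: V_Px = −rω sinθ − a·ω_rod·sinφ = -3.6623 m/s;  V_Py = rω cosθ + a·ω_rod·cosφ = -0.81424 m/s.
|V_P| = √(V_Px² + V_Py²) = 3.7517 m/s.

3.75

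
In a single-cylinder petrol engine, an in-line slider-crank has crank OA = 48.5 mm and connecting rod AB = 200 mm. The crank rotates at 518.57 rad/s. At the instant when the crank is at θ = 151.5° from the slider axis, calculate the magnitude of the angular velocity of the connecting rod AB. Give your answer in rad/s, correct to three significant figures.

ω = 518.6 rad/s
The rod makes angle φ with the slider axis where L sinφ = r sinθ; differentiating, L cosφ·φ̇ = r ω cosθ.
L cosφ = √(L² − r² sin²θ) = 0.19866 m.
|ω_rod| = r ω |cosθ| / √(L² − r² sin²θ) = 0.0485·518.6·0.87882/0.19866 = 111.26 rad/s.

111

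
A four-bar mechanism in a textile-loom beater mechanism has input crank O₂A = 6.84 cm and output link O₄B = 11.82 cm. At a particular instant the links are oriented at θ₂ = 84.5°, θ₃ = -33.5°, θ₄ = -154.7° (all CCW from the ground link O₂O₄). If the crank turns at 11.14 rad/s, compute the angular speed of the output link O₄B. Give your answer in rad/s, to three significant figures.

6.65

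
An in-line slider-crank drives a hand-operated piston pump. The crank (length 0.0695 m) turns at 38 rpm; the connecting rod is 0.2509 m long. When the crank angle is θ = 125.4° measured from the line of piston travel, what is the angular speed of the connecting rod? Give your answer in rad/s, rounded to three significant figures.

0.655

ω = 3.979 rad/s (converted from 38 rpm).
The rod makes angle φ with the slider axis where L sinφ = r sinθ; differentiating, L cosφ·φ̇ = r ω cosθ.
L cosφ = √(L² − r² sin²θ) = 0.24442 m.
|ω_rod| = r ω |cosθ| / √(L² − r² sin²θ) = 0.0695·3.979·0.57928/0.24442 = 0.65546 rad/s.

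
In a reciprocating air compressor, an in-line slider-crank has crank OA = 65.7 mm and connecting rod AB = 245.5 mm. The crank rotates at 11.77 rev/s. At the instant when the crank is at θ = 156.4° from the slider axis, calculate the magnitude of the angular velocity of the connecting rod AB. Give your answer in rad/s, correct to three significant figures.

ω = 73.95 rad/s (converted from 11.77 rev/s).
The rod makes angle φ with the slider axis where L sinφ = r sinθ; differentiating, L cosφ·φ̇ = r ω cosθ.
L cosφ = √(L² − r² sin²θ) = 0.24409 m.
|ω_rod| = r ω |cosθ| / √(L² − r² sin²θ) = 0.0657·73.95·0.91636/0.24409 = 18.241 rad/s.

18.2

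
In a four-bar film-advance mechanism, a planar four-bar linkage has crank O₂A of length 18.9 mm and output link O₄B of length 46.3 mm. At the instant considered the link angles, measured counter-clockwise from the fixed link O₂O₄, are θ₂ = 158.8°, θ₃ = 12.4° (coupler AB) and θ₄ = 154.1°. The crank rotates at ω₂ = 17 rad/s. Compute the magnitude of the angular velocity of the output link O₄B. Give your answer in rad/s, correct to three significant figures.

6.20

ω₂ = 17 rad/s
Differentiating the loop-closure r₂e^{iθ₂}+r₃e^{iθ₃}=r₁+r₄e^{iθ₄} gives r₂ω₂e^{iθ₂}+r₃ω₃e^{iθ₃}=r₄ω₄e^{iθ₄}.
Eliminating the other unknown: ω₄ = r₂ω₂ sin(θ₂−θ₃) / [r₄ sin(θ₄−θ₃)].
Numerator sine = +0.55339; denominator sine = +0.61978.
Result = 0.0189·17·(+0.55339) / (0.0463·(+0.61978)) = +6.1962 rad/s; magnitude 6.1962 rad/s.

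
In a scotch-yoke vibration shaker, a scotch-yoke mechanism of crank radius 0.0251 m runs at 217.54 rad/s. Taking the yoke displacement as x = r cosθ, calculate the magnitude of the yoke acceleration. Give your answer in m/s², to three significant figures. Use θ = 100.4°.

ω = 217.5 rad/s
x = r cosθ ⇒ ẍ = −rω² cosθ (ω constant).
|a| = rω²|cosθ| = 0.0251·(217.5)²·|cos 100.4°| = 214.42 m/s².

214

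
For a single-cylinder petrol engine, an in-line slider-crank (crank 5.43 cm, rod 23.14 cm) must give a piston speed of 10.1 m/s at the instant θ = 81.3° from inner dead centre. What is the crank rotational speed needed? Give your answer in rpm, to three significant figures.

1730

For an in-line slider-crank, |v_piston| = rω|sinθ|·[1 + r cosθ/√(L² − r² sin²θ)].
With r = 0.0543 m, L = 0.2314 m, θ = 81.3°: the bracketed kinematic factor |dx/dθ| = 0.055634 m.
ω = v/|dx/dθ| = 10.1/0.055634 = 181.54 rad/s.
N = 60ω/(2π) = 1733.6 rpm.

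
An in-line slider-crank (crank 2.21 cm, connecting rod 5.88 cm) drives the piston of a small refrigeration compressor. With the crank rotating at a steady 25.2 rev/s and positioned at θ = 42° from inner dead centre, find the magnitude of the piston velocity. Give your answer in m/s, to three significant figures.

ω = 2π·25.2 = 158.3 rad/s
For an in-line slider-crank, x = r cosθ + √(L² − r² sin²θ), so v = −rω sinθ·[1 + r cosθ/√(L² − r² sin²θ)].
With r = 0.0221 m, L = 0.0588 m, θ = 42°: √(L² − r² sin²θ) = 0.05691 m.
v = −0.0221·158.3·0.66913·[1 + 0.0221·0.74314/0.05691] = -3.0172 m/s.
|v| = 3.0172 m/s.

3.02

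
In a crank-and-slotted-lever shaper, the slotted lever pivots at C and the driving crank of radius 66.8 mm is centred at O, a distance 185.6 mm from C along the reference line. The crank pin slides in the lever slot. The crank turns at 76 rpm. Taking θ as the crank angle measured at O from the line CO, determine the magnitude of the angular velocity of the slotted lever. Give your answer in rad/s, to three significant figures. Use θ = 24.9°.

ω = 7.959 rad/s (from 76 rpm).
Crank pin A relative to C: A = (d + r cosθ, r sinθ); lever angle φ = atan2(r sinθ, d + r cosθ).
Differentiating tanφ: φ̇ = rω(d cosθ + r)/(d² + r² + 2dr cosθ).
d² + r² + 2dr cosθ = |CA|² = 0.0614008 m²;  d cosθ + r = +0.23515 m.
|ω_lever| = |0.0668·7.959·+0.23515| / 0.0614008 = 2.036 rad/s.

2.04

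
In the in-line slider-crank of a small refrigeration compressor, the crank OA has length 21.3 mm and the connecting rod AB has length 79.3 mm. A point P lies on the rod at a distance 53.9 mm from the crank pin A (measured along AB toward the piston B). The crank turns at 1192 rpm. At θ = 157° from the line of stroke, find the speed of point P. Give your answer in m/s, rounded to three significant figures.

1.17

ω = 124.8 rad/s.  Crank-pin speed |V_A| = rω = 2.6588 m/s, perpendicular to OA.
Rod angle: sinφ = −(r/L) sinθ ⇒ φ = -6.024°; ω_rod = −rω cosθ/√(L²−r²sin²θ) = +31.034 rad/s.
V_P = V_A + ω_rod × AP, with AP = 0.0539 m along the rod.
Components: V_Px = −rω sinθ − a·ω_rod·sinφ = -0.86332 m/s;  V_Py = rω cosθ + a·ω_rod·cosφ = -0.78392 m/s.
|V_P| = √(V_Px² + V_Py²) = 1.1661 m/s.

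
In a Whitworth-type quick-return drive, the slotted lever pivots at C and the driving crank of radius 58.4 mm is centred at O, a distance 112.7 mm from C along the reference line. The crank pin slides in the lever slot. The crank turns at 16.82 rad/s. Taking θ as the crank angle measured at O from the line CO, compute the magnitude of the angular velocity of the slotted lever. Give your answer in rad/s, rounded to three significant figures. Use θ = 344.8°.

5.70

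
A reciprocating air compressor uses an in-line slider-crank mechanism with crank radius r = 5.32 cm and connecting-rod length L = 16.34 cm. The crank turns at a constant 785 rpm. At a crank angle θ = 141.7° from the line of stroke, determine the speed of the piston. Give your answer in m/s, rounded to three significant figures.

2.00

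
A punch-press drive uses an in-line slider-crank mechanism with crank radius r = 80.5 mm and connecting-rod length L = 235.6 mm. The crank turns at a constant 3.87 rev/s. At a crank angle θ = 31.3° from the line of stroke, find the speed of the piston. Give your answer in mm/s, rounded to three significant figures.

1320

ω = 2π·3.87 = 24.32 rad/s
For an in-line slider-crank, x = r cosθ + √(L² − r² sin²θ), so v = −rω sinθ·[1 + r cosθ/√(L² − r² sin²θ)].
With r = 0.0805 m, L = 0.2356 m, θ = 31.3°: √(L² − r² sin²θ) = 0.23186 m.
v = −0.0805·24.32·0.51952·[1 + 0.0805·0.85446/0.23186] = -1.3186 m/s.
|v| = 1.3186 m/s = 1318.6 mm/s.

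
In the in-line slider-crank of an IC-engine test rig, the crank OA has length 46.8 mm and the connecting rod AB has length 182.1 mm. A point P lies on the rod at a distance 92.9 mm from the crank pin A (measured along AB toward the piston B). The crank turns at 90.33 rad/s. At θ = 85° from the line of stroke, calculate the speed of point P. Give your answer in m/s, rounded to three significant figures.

4.26

ω = 90.33 rad/s.  Crank-pin speed |V_A| = rω = 4.2274 m/s, perpendicular to OA.
Rod angle: sinφ = −(r/L) sinθ ⇒ φ = -14.834°; ω_rod = −rω cosθ/√(L²−r²sin²θ) = -2.0931 rad/s.
V_P = V_A + ω_rod × AP, with AP = 0.0929 m along the rod.
Components: V_Px = −rω sinθ − a·ω_rod·sinφ = -4.2611 m/s;  V_Py = rω cosθ + a·ω_rod·cosφ = +0.18048 m/s.
|V_P| = √(V_Px² + V_Py²) = 4.265 m/s.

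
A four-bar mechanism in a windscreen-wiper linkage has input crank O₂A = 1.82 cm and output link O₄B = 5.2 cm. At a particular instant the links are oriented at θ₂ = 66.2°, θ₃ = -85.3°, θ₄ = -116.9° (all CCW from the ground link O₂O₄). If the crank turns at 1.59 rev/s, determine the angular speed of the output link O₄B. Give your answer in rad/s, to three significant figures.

ω₂ = 9.99 rad/s (from 1.59 rev/s).
Differentiating the loop-closure r₂e^{iθ₂}+r₃e^{iθ₃}=r₁+r₄e^{iθ₄} gives r₂ω₂e^{iθ₂}+r₃ω₃e^{iθ₃}=r₄ω₄e^{iθ₄}.
Eliminating the other unknown: ω₄ = r₂ω₂ sin(θ₂−θ₃) / [r₄ sin(θ₄−θ₃)].
Numerator sine = +0.47716; denominator sine = -0.52399.
Result = 0.0182·9.99·(+0.47716) / (0.052·(-0.52399)) = -3.1841 rad/s; magnitude 3.1841 rad/s.

3.18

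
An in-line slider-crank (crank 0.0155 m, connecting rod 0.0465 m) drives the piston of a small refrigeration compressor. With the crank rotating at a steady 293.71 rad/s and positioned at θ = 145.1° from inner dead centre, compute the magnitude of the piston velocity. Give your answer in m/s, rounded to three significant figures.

ω = 293.7 rad/s
For an in-line slider-crank, x = r cosθ + √(L² − r² sin²θ), so v = −rω sinθ·[1 + r cosθ/√(L² − r² sin²θ)].
With r = 0.0155 m, L = 0.0465 m, θ = 145.1°: √(L² − r² sin²θ) = 0.045647 m.
v = −0.0155·293.7·0.57215·[1 + 0.0155·-0.82015/0.045647] = -1.8793 m/s.
|v| = 1.8793 m/s.

1.88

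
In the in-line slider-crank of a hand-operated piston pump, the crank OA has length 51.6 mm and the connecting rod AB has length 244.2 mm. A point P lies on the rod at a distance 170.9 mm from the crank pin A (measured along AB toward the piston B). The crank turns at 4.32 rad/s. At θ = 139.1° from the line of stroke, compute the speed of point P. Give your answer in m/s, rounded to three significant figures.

ω = 4.32 rad/s.  Crank-pin speed |V_A| = rω = 0.22291 m/s, perpendicular to OA.
Rod angle: sinφ = −(r/L) sinθ ⇒ φ = -7.952°; ω_rod = −rω cosθ/√(L²−r²sin²θ) = +0.69666 rad/s.
V_P = V_A + ω_rod × AP, with AP = 0.1709 m along the rod.
Components: V_Px = −rω sinθ − a·ω_rod·sinφ = -0.12948 m/s;  V_Py = rω cosθ + a·ω_rod·cosφ = -0.050574 m/s.
|V_P| = √(V_Px² + V_Py²) = 0.139 m/s.

0.139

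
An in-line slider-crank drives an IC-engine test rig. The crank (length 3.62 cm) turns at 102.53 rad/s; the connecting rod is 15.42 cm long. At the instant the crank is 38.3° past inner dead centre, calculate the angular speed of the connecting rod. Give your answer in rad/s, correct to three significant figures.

19.1

ω = 102.5 rad/s
The rod makes angle φ with the slider axis where L sinφ = r sinθ; differentiating, L cosφ·φ̇ = r ω cosθ.
L cosφ = √(L² − r² sin²θ) = 0.15256 m.
|ω_rod| = r ω |cosθ| / √(L² − r² sin²θ) = 0.0362·102.5·0.78478/0.15256 = 19.093 rad/s.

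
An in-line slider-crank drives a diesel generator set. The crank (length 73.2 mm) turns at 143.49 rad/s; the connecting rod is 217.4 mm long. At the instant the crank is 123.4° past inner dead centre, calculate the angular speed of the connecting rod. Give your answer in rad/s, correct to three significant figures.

ω = 143.5 rad/s
The rod makes angle φ with the slider axis where L sinφ = r sinθ; differentiating, L cosφ·φ̇ = r ω cosθ.
L cosφ = √(L² − r² sin²θ) = 0.20863 m.
|ω_rod| = r ω |cosθ| / √(L² − r² sin²θ) = 0.0732·143.5·0.55048/0.20863 = 27.713 rad/s.

27.7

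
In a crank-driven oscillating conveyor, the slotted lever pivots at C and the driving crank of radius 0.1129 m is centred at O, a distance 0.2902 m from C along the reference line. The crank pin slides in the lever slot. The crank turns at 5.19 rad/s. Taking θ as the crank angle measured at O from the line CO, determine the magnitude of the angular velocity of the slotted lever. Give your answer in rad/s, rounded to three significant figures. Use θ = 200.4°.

ω = 5.19 rad/s
Crank pin A relative to C: A = (d + r cosθ, r sinθ); lever angle φ = atan2(r sinθ, d + r cosθ).
Differentiating tanφ: φ̇ = rω(d cosθ + r)/(d² + r² + 2dr cosθ).
d² + r² + 2dr cosθ = |CA|² = 0.035545 m²;  d cosθ + r = -0.1591 m.
|ω_lever| = |0.1129·5.19·-0.1591| / 0.035545 = 2.6227 rad/s.

2.62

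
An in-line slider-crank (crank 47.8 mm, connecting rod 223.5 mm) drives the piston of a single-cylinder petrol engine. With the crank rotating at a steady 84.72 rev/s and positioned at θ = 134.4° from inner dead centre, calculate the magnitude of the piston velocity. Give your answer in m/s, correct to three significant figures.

ω = 2π·84.7 = 532.3 rad/s
For an in-line slider-crank, x = r cosθ + √(L² − r² sin²θ), so v = −rω sinθ·[1 + r cosθ/√(L² − r² sin²θ)].
With r = 0.0478 m, L = 0.2235 m, θ = 134.4°: √(L² − r² sin²θ) = 0.22088 m.
v = −0.0478·532.3·0.71447·[1 + 0.0478·-0.69966/0.22088] = -15.427 m/s.
|v| = 15.427 m/s.

15.4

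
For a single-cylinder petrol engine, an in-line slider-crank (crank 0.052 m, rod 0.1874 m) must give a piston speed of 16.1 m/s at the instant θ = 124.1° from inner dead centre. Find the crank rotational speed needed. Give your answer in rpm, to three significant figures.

4250

For an in-line slider-crank, |v_piston| = rω|sinθ|·[1 + r cosθ/√(L² − r² sin²θ)].
With r = 0.052 m, L = 0.1874 m, θ = 124.1°: the bracketed kinematic factor |dx/dθ| = 0.036176 m.
ω = v/|dx/dθ| = 16.1/0.036176 = 445.04 rad/s.
N = 60ω/(2π) = 4249.8 rpm.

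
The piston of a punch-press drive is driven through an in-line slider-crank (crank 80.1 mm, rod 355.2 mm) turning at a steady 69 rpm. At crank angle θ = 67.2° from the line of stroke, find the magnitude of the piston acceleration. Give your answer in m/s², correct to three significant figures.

ω = 2π·69/60 = 7.226 rad/s
x(θ) = r cosθ + √(L² − r² sin²θ); with ω constant, a = ω²·d²x/dθ².
d²x/dθ² = −r cosθ − r²(cos2θ)/√u − r⁴ sin²2θ/(4u^{3/2}),  u = L² − r² sin²θ = 0.120715 m².
Substituting r = 0.0801 m, L = 0.3552 m, θ = 67.2°: d²x/dθ² = -0.018245 m.
a = ω²·d²x/dθ² = (7.226)²·(-0.018245) = -0.95257 m/s²;  |a| = 0.95257 m/s².

0.953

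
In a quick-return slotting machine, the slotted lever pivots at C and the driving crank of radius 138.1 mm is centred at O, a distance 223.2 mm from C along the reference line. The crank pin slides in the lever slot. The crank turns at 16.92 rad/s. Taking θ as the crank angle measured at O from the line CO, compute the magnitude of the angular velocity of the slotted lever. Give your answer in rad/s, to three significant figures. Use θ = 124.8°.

0.743

ω = 16.92 rad/s
Crank pin A relative to C: A = (d + r cosθ, r sinθ); lever angle φ = atan2(r sinθ, d + r cosθ).
Differentiating tanφ: φ̇ = rω(d cosθ + r)/(d² + r² + 2dr cosθ).
d² + r² + 2dr cosθ = |CA|² = 0.0337066 m²;  d cosθ + r = +0.010717 m.
|ω_lever| = |0.1381·16.92·+0.010717| / 0.0337066 = 0.74292 rad/s.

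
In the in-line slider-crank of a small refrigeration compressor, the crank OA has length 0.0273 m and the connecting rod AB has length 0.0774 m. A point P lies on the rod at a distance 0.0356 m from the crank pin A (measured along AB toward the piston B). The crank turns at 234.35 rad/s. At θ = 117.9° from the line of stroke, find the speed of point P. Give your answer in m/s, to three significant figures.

5.45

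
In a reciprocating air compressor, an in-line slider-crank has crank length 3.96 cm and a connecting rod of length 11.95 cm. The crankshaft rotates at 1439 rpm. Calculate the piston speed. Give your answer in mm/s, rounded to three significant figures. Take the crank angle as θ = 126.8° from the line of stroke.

ω = 2π·1439/60 = 150.7 rad/s
For an in-line slider-crank, x = r cosθ + √(L² − r² sin²θ), so v = −rω sinθ·[1 + r cosθ/√(L² − r² sin²θ)].
With r = 0.0396 m, L = 0.1195 m, θ = 126.8°: √(L² − r² sin²θ) = 0.11522 m.
v = −0.0396·150.7·0.80073·[1 + 0.0396·-0.59902/0.11522] = -3.7945 m/s.
|v| = 3.7945 m/s = 3794.5 mm/s.

3790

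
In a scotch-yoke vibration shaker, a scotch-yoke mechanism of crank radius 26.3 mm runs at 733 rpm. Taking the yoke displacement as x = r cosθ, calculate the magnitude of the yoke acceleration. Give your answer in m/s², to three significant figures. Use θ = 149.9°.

ω = 76.76 rad/s (from 733 rpm).
x = r cosθ ⇒ ẍ = −rω² cosθ (ω constant).
|a| = rω²|cosθ| = 0.0263·(76.76)²·|cos 149.9°| = 134.06 m/s².

134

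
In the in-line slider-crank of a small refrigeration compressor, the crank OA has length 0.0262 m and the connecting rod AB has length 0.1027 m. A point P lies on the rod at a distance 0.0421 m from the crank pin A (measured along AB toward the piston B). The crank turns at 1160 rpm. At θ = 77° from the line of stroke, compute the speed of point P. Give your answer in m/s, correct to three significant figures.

ω = 121.5 rad/s.  Crank-pin speed |V_A| = rω = 3.1826 m/s, perpendicular to OA.
Rod angle: sinφ = −(r/L) sinθ ⇒ φ = -14.393°; ω_rod = −rω cosθ/√(L²−r²sin²θ) = -7.1971 rad/s.
V_P = V_A + ω_rod × AP, with AP = 0.0421 m along the rod.
Components: V_Px = −rω sinθ − a·ω_rod·sinφ = -3.1764 m/s;  V_Py = rω cosθ + a·ω_rod·cosφ = +0.42245 m/s.
|V_P| = √(V_Px² + V_Py²) = 3.2044 m/s.

3.20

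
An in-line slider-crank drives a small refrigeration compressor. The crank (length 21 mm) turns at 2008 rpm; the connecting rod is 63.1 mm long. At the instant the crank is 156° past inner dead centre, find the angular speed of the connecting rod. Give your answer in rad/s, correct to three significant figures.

ω = 210.3 rad/s (converted from 2008 rpm).
The rod makes angle φ with the slider axis where L sinφ = r sinθ; differentiating, L cosφ·φ̇ = r ω cosθ.
L cosφ = √(L² − r² sin²θ) = 0.062519 m.
|ω_rod| = r ω |cosθ| / √(L² − r² sin²θ) = 0.021·210.3·0.91355/0.062519 = 64.525 rad/s.

64.5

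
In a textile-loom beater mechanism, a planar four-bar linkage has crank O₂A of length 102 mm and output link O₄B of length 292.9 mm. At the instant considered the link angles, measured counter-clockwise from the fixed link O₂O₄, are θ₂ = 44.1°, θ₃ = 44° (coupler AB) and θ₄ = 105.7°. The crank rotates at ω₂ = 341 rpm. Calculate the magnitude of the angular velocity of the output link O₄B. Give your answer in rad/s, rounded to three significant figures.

0.0247

ω₂ = 35.71 rad/s (from 341 rpm).
Differentiating the loop-closure r₂e^{iθ₂}+r₃e^{iθ₃}=r₁+r₄e^{iθ₄} gives r₂ω₂e^{iθ₂}+r₃ω₃e^{iθ₃}=r₄ω₄e^{iθ₄}.
Eliminating the other unknown: ω₄ = r₂ω₂ sin(θ₂−θ₃) / [r₄ sin(θ₄−θ₃)].
Numerator sine = +0.00175; denominator sine = +0.88048.
Result = 0.102·35.71·(+0.00175) / (0.2929·(+0.88048)) = +0.02465 rad/s; magnitude 0.02465 rad/s.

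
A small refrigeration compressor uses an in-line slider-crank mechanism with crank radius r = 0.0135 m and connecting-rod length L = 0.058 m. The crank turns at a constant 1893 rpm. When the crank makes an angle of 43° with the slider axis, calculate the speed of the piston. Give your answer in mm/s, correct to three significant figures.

2140

ω = 2π·1893/60 = 198.2 rad/s
For an in-line slider-crank, x = r cosθ + √(L² − r² sin²θ), so v = −rω sinθ·[1 + r cosθ/√(L² − r² sin²θ)].
With r = 0.0135 m, L = 0.058 m, θ = 43°: √(L² − r² sin²θ) = 0.057265 m.
v = −0.0135·198.2·0.68200·[1 + 0.0135·0.73135/0.057265] = -2.1398 m/s.
|v| = 2.1398 m/s = 2139.8 mm/s.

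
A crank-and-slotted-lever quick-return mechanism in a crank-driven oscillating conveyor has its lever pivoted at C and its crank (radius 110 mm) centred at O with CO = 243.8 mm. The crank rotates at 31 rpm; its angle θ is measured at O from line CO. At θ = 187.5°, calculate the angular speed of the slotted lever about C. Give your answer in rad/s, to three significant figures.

ω = 3.246 rad/s (from 31 rpm).
Crank pin A relative to C: A = (d + r cosθ, r sinθ); lever angle φ = atan2(r sinθ, d + r cosθ).
Differentiating tanφ: φ̇ = rω(d cosθ + r)/(d² + r² + 2dr cosθ).
d² + r² + 2dr cosθ = |CA|² = 0.0183613 m²;  d cosθ + r = -0.13171 m.
|ω_lever| = |0.11·3.246·-0.13171| / 0.0183613 = 2.5616 rad/s.

2.56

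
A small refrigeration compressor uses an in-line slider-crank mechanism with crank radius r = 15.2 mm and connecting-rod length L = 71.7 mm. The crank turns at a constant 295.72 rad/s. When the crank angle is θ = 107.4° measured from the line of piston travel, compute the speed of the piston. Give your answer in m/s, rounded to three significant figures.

ω = 295.7 rad/s
For an in-line slider-crank, x = r cosθ + √(L² − r² sin²θ), so v = −rω sinθ·[1 + r cosθ/√(L² − r² sin²θ)].
With r = 0.0152 m, L = 0.0717 m, θ = 107.4°: √(L² − r² sin²θ) = 0.070218 m.
v = −0.0152·295.7·0.95424·[1 + 0.0152·-0.29904/0.070218] = -4.0116 m/s.
|v| = 4.0116 m/s.

4.01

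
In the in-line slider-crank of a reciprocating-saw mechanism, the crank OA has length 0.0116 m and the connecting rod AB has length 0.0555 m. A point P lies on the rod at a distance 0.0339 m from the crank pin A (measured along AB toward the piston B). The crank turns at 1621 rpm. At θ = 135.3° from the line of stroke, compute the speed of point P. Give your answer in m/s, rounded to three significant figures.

ω = 169.8 rad/s.  Crank-pin speed |V_A| = rω = 1.9691 m/s, perpendicular to OA.
Rod angle: sinφ = −(r/L) sinθ ⇒ φ = -8.454°; ω_rod = −rω cosθ/√(L²−r²sin²θ) = +25.496 rad/s.
V_P = V_A + ω_rod × AP, with AP = 0.0339 m along the rod.
Components: V_Px = −rω sinθ − a·ω_rod·sinφ = -1.258 m/s;  V_Py = rω cosθ + a·ω_rod·cosφ = -0.54473 m/s.
|V_P| = √(V_Px² + V_Py²) = 1.3709 m/s.

1.37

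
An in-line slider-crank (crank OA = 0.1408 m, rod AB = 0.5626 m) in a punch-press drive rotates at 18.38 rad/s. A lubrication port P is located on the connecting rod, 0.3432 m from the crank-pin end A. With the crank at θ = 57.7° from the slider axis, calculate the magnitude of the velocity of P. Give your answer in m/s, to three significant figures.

2.43

ω = 18.38 rad/s.  Crank-pin speed |V_A| = rω = 2.5879 m/s, perpendicular to OA.
Rod angle: sinφ = −(r/L) sinθ ⇒ φ = -12.213°; ω_rod = −rω cosθ/√(L²−r²sin²θ) = -2.5149 rad/s.
V_P = V_A + ω_rod × AP, with AP = 0.3432 m along the rod.
Components: V_Px = −rω sinθ − a·ω_rod·sinφ = -2.37 m/s;  V_Py = rω cosθ + a·ω_rod·cosφ = +0.53928 m/s.
|V_P| = √(V_Px² + V_Py²) = 2.4306 m/s.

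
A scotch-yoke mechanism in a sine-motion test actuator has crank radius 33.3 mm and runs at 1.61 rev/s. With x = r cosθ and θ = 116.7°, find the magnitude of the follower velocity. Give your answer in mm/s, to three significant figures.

ω = 10.12 rad/s (from 1.61 rev/s).
x = r cosθ ⇒ ẋ = −rω sinθ.
|v| = rω|sinθ| = 0.0333·10.12·|sin 116.7°| = 0.30094 m/s = 300.94 mm/s.

301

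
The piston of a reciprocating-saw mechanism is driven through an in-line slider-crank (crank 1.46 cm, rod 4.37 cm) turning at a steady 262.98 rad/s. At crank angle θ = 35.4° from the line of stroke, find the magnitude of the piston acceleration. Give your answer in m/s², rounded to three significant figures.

ω = 263 rad/s
x(θ) = r cosθ + √(L² − r² sin²θ); with ω constant, a = ω²·d²x/dθ².
d²x/dθ² = −r cosθ − r²(cos2θ)/√u − r⁴ sin²2θ/(4u^{3/2}),  u = L² − r² sin²θ = 0.00183816 m².
Substituting r = 0.0146 m, L = 0.0437 m, θ = 35.4°: d²x/dθ² = -0.013664 m.
a = ω²·d²x/dθ² = (263)²·(-0.013664) = -945.01 m/s²;  |a| = 945.01 m/s².

945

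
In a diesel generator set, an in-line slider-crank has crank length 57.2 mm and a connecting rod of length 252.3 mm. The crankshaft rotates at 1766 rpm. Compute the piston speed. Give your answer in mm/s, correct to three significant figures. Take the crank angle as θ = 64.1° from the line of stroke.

10500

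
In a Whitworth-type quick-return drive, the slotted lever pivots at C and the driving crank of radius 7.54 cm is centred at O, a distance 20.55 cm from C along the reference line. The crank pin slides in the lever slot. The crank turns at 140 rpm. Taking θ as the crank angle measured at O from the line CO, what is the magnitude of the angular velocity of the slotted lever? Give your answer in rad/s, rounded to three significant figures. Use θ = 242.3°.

0.664

ω = 14.66 rad/s (from 140 rpm).
Crank pin A relative to C: A = (d + r cosθ, r sinθ); lever angle φ = atan2(r sinθ, d + r cosθ).
Differentiating tanφ: φ̇ = rω(d cosθ + r)/(d² + r² + 2dr cosθ).
d² + r² + 2dr cosθ = |CA|² = 0.0335102 m²;  d cosθ + r = -0.020125 m.
|ω_lever| = |0.0754·14.66·-0.020125| / 0.0335102 = 0.66388 rad/s.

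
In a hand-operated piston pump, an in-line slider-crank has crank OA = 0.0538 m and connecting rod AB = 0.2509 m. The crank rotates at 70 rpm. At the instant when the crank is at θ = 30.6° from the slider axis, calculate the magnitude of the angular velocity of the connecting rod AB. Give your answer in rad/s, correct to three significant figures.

1.36

ω = 7.33 rad/s (converted from 70 rpm).
The rod makes angle φ with the slider axis where L sinφ = r sinθ; differentiating, L cosφ·φ̇ = r ω cosθ.
L cosφ = √(L² − r² sin²θ) = 0.2494 m.
|ω_rod| = r ω |cosθ| / √(L² − r² sin²θ) = 0.0538·7.33·0.86074/0.2494 = 1.3611 rad/s.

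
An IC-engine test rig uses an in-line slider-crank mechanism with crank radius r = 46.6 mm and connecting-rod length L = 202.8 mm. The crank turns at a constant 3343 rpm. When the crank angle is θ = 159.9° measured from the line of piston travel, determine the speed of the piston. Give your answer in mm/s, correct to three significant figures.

4390

ω = 2π·3343/60 = 350.1 rad/s
For an in-line slider-crank, x = r cosθ + √(L² − r² sin²θ), so v = −rω sinθ·[1 + r cosθ/√(L² − r² sin²θ)].
With r = 0.0466 m, L = 0.2028 m, θ = 159.9°: √(L² − r² sin²θ) = 0.20217 m.
v = −0.0466·350.1·0.34366·[1 + 0.0466·-0.93909/0.20217] = -4.3928 m/s.
|v| = 4.3928 m/s = 4392.8 mm/s.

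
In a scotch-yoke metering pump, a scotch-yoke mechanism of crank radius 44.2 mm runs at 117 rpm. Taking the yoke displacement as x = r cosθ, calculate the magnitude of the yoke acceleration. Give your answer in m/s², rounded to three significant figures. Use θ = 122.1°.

3.53

ω = 12.25 rad/s (from 117 rpm).
x = r cosθ ⇒ ẍ = −rω² cosθ (ω constant).
|a| = rω²|cosθ| = 0.0442·(12.25)²·|cos 122.1°| = 3.5259 m/s².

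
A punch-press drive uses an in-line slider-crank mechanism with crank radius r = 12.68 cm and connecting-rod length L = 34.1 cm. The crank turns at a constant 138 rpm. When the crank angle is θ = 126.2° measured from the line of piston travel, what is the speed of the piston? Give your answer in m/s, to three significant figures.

ω = 2π·138/60 = 14.45 rad/s
For an in-line slider-crank, x = r cosθ + √(L² − r² sin²θ), so v = −rω sinθ·[1 + r cosθ/√(L² − r² sin²θ)].
With r = 0.1268 m, L = 0.341 m, θ = 126.2°: √(L² − r² sin²θ) = 0.32529 m.
v = −0.1268·14.45·0.80696·[1 + 0.1268·-0.59061/0.32529] = -1.1383 m/s.
|v| = 1.1383 m/s.

1.14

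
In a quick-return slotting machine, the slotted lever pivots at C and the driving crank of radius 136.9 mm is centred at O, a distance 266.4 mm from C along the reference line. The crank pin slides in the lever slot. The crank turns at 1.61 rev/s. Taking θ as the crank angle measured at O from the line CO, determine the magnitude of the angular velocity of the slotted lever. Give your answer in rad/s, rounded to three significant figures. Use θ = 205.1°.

6.11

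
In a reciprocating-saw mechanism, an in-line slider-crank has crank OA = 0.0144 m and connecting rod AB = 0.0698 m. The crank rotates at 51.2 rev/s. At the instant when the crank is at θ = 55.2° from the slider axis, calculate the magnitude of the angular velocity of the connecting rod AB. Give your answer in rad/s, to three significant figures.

ω = 321.7 rad/s (converted from 51.2 rev/s).
The rod makes angle φ with the slider axis where L sinφ = r sinθ; differentiating, L cosφ·φ̇ = r ω cosθ.
L cosφ = √(L² − r² sin²θ) = 0.068791 m.
|ω_rod| = r ω |cosθ| / √(L² − r² sin²θ) = 0.0144·321.7·0.57071/0.068791 = 38.432 rad/s.

38.4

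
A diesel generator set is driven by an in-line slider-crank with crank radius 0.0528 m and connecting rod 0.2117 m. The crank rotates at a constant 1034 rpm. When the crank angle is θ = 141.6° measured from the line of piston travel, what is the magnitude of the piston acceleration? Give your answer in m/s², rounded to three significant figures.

447

ω = 2π·1034/60 = 108.3 rad/s
x(θ) = r cosθ + √(L² − r² sin²θ); with ω constant, a = ω²·d²x/dθ².
d²x/dθ² = −r cosθ − r²(cos2θ)/√u − r⁴ sin²2θ/(4u^{3/2}),  u = L² − r² sin²θ = 0.0437413 m².
Substituting r = 0.0528 m, L = 0.2117 m, θ = 141.6°: d²x/dθ² = +0.038134 m.
a = ω²·d²x/dθ² = (108.3)²·(+0.038134) = +447.1 m/s²;  |a| = 447.1 m/s².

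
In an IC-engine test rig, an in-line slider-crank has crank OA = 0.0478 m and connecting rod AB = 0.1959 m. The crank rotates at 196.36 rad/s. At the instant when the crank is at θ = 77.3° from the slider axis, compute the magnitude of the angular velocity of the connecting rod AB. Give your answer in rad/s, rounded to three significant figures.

ω = 196.4 rad/s
The rod makes angle φ with the slider axis where L sinφ = r sinθ; differentiating, L cosφ·φ̇ = r ω cosθ.
L cosφ = √(L² − r² sin²θ) = 0.19027 m.
|ω_rod| = r ω |cosθ| / √(L² − r² sin²θ) = 0.0478·196.4·0.21985/0.19027 = 10.845 rad/s.

10.8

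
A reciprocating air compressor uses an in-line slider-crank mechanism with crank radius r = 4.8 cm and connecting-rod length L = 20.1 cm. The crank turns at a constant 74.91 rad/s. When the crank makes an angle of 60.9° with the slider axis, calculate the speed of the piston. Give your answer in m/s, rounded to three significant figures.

ω = 74.91 rad/s
For an in-line slider-crank, x = r cosθ + √(L² − r² sin²θ), so v = −rω sinθ·[1 + r cosθ/√(L² − r² sin²θ)].
With r = 0.048 m, L = 0.201 m, θ = 60.9°: √(L² − r² sin²θ) = 0.19658 m.
v = −0.048·74.91·0.87377·[1 + 0.048·0.48634/0.19658] = -3.5149 m/s.
|v| = 3.5149 m/s.

3.51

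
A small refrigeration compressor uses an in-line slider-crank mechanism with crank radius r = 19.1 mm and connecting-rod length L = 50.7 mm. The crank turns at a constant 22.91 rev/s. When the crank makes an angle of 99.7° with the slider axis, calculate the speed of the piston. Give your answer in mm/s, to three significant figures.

2520

ω = 2π·22.9 = 143.9 rad/s
For an in-line slider-crank, x = r cosθ + √(L² − r² sin²θ), so v = −rω sinθ·[1 + r cosθ/√(L² − r² sin²θ)].
With r = 0.0191 m, L = 0.0507 m, θ = 99.7°: √(L² − r² sin²θ) = 0.047075 m.
v = −0.0191·143.9·0.98570·[1 + 0.0191·-0.16849/0.047075] = -2.5248 m/s.
|v| = 2.5248 m/s = 2524.8 mm/s.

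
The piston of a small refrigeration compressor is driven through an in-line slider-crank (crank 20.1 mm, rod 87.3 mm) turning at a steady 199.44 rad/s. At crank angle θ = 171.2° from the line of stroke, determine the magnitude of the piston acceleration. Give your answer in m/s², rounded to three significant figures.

ω = 199.4 rad/s
x(θ) = r cosθ + √(L² − r² sin²θ); with ω constant, a = ω²·d²x/dθ².
d²x/dθ² = −r cosθ − r²(cos2θ)/√u − r⁴ sin²2θ/(4u^{3/2}),  u = L² − r² sin²θ = 0.00761183 m².
Substituting r = 0.0201 m, L = 0.0873 m, θ = 171.2°: d²x/dθ² = +0.015444 m.
a = ω²·d²x/dθ² = (199.4)²·(+0.015444) = +614.3 m/s²;  |a| = 614.3 m/s².

614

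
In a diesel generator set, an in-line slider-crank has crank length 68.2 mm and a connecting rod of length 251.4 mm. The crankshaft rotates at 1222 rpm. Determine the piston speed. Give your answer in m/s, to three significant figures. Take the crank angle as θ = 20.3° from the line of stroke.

ω = 2π·1222/60 = 128 rad/s
For an in-line slider-crank, x = r cosθ + √(L² − r² sin²θ), so v = −rω sinθ·[1 + r cosθ/√(L² − r² sin²θ)].
With r = 0.0682 m, L = 0.2514 m, θ = 20.3°: √(L² − r² sin²θ) = 0.25028 m.
v = −0.0682·128·0.34694·[1 + 0.0682·0.93789/0.25028] = -3.8017 m/s.
|v| = 3.8017 m/s.

3.80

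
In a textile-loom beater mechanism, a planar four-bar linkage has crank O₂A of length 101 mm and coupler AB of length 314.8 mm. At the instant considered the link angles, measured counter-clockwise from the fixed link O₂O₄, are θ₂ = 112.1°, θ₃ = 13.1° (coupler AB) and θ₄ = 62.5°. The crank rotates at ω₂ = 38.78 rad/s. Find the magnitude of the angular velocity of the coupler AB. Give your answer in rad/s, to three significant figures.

12.5

ω₂ = 38.78 rad/s
Differentiating the loop-closure r₂e^{iθ₂}+r₃e^{iθ₃}=r₁+r₄e^{iθ₄} gives r₂ω₂e^{iθ₂}+r₃ω₃e^{iθ₃}=r₄ω₄e^{iθ₄}.
Eliminating the other unknown: ω₃ = r₂ω₂ sin(θ₄−θ₂) / [r₃ sin(θ₃−θ₄)].
Numerator sine = -0.76154; denominator sine = -0.75927.
Result = 0.101·38.78·(-0.76154) / (0.3148·(-0.75927)) = +12.479 rad/s; magnitude 12.479 rad/s.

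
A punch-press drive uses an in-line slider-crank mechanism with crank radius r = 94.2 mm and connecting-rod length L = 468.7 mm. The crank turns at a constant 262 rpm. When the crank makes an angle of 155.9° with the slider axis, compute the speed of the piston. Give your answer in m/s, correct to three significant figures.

ω = 2π·262/60 = 27.44 rad/s
For an in-line slider-crank, x = r cosθ + √(L² − r² sin²θ), so v = −rω sinθ·[1 + r cosθ/√(L² − r² sin²θ)].
With r = 0.0942 m, L = 0.4687 m, θ = 155.9°: √(L² − r² sin²θ) = 0.46712 m.
v = −0.0942·27.44·0.40833·[1 + 0.0942·-0.91283/0.46712] = -0.86107 m/s.
|v| = 0.86107 m/s.

0.861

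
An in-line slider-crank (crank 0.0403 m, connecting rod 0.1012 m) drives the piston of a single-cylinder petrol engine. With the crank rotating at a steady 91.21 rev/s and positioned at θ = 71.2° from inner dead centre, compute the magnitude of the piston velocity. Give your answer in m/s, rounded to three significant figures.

ω = 2π·91.2 = 573.1 rad/s
For an in-line slider-crank, x = r cosθ + √(L² − r² sin²θ), so v = −rω sinθ·[1 + r cosθ/√(L² − r² sin²θ)].
With r = 0.0403 m, L = 0.1012 m, θ = 71.2°: √(L² − r² sin²θ) = 0.093734 m.
v = −0.0403·573.1·0.94665·[1 + 0.0403·0.32227/0.093734] = -24.893 m/s.
|v| = 24.893 m/s.

24.9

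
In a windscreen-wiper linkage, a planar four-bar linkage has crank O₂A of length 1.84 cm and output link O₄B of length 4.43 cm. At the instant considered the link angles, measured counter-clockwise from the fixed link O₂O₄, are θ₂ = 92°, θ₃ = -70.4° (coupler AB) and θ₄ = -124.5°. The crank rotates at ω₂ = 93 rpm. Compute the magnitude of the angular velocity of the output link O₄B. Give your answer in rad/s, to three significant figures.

ω₂ = 9.739 rad/s (from 93 rpm).
Differentiating the loop-closure r₂e^{iθ₂}+r₃e^{iθ₃}=r₁+r₄e^{iθ₄} gives r₂ω₂e^{iθ₂}+r₃ω₃e^{iθ₃}=r₄ω₄e^{iθ₄}.
Eliminating the other unknown: ω₄ = r₂ω₂ sin(θ₂−θ₃) / [r₄ sin(θ₄−θ₃)].
Numerator sine = +0.30237; denominator sine = -0.81004.
Result = 0.0184·9.739·(+0.30237) / (0.0443·(-0.81004)) = -1.5099 rad/s; magnitude 1.5099 rad/s.

1.51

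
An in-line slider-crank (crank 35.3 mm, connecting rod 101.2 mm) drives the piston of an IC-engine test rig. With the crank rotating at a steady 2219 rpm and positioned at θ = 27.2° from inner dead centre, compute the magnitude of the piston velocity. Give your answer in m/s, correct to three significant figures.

4.93

ω = 2π·2219/60 = 232.4 rad/s
For an in-line slider-crank, x = r cosθ + √(L² − r² sin²θ), so v = −rω sinθ·[1 + r cosθ/√(L² − r² sin²θ)].
With r = 0.0353 m, L = 0.1012 m, θ = 27.2°: √(L² − r² sin²θ) = 0.099905 m.
v = −0.0353·232.4·0.45710·[1 + 0.0353·0.88942/0.099905] = -4.9278 m/s.
|v| = 4.9278 m/s.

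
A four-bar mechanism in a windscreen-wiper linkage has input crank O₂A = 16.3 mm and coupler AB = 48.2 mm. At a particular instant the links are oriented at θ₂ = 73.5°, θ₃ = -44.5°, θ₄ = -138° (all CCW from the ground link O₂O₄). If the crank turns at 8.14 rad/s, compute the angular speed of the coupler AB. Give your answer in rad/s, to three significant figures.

ω₂ = 8.14 rad/s
Differentiating the loop-closure r₂e^{iθ₂}+r₃e^{iθ₃}=r₁+r₄e^{iθ₄} gives r₂ω₂e^{iθ₂}+r₃ω₃e^{iθ₃}=r₄ω₄e^{iθ₄}.
Eliminating the other unknown: ω₃ = r₂ω₂ sin(θ₄−θ₂) / [r₃ sin(θ₃−θ₄)].
Numerator sine = +0.52250; denominator sine = +0.99813.
Result = 0.0163·8.14·(+0.52250) / (0.0482·(+0.99813)) = +1.441 rad/s; magnitude 1.441 rad/s.

1.44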